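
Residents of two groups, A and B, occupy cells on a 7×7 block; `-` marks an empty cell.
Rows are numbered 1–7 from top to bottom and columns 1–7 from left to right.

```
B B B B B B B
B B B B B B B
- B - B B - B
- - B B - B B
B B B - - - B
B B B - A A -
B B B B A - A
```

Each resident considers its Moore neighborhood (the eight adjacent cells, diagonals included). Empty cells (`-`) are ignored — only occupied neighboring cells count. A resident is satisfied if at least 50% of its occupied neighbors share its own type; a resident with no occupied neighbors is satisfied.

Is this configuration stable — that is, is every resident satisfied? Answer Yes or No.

Row 1: (1,1)B 3/3 satisfied · (1,2)B 5/5 satisfied · (1,3)B 5/5 satisfied · (1,4)B 5/5 satisfied · (1,5)B 5/5 satisfied · (1,6)B 5/5 satisfied · (1,7)B 3/3 satisfied
Row 2: (2,1)B 4/4 satisfied · (2,2)B 6/6 satisfied · (2,3)B 7/7 satisfied · (2,4)B 7/7 satisfied · (2,5)B 7/7 satisfied · (2,6)B 7/7 satisfied · (2,7)B 4/4 satisfied
Row 3: (3,2)B 4/4 satisfied · (3,4)B 6/6 satisfied · (3,5)B 6/6 satisfied · (3,7)B 4/4 satisfied
Row 4: (4,3)B 5/5 satisfied · (4,4)B 4/4 satisfied · (4,6)B 4/4 satisfied · (4,7)B 3/3 satisfied
Row 5: (5,1)B 3/3 satisfied · (5,2)B 6/6 satisfied · (5,3)B 5/5 satisfied · (5,7)B 2/3 satisfied
Row 6: (6,1)B 5/5 satisfied · (6,2)B 8/8 satisfied · (6,3)B 6/6 satisfied · (6,5)A 2/3 satisfied · (6,6)A 3/4 satisfied
Row 7: (7,1)B 3/3 satisfied · (7,2)B 5/5 satisfied · (7,3)B 4/4 satisfied · (7,4)B 2/4 satisfied · (7,5)A 2/3 satisfied · (7,7)A 1/1 satisfied
All meet the threshold, so the configuration is stable.

Yes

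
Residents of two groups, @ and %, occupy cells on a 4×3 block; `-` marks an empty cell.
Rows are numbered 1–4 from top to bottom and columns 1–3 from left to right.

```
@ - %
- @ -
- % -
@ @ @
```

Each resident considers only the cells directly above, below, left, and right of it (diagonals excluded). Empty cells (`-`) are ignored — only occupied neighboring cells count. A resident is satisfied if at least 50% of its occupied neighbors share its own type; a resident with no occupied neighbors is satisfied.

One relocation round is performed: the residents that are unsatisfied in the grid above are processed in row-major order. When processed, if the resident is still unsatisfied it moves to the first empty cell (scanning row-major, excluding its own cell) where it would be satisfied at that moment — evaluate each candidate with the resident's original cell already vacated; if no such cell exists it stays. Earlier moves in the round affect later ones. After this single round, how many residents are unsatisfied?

Initially unsatisfied (in order): (2,2), (3,2).
  (2,2) → (1,2).
  (3,2) → (2,3).
Resulting grid:
@ @ %
- - %
- - -
@ @ @
All satisfied now.

0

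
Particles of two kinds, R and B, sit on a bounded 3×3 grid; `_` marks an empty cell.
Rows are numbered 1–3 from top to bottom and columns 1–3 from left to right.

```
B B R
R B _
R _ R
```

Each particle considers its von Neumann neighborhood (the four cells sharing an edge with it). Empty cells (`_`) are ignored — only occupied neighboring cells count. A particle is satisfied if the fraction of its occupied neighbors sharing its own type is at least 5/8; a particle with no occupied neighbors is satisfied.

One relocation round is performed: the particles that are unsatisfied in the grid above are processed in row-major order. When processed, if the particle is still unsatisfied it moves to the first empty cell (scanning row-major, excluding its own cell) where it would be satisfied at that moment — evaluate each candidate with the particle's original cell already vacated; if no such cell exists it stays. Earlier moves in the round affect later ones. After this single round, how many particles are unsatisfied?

Initially unsatisfied (in order): (1,1), (1,3), (2,1), (2,2).
  (1,1): no empty cell satisfies it; stays.
  (1,3) → (3,2).
  (2,1): no empty cell satisfies it; stays.
  (2,2) → (1,3).
Resulting grid:
B B B
R _ _
R R R
Unsatisfied now: (1,1), (2,1).

2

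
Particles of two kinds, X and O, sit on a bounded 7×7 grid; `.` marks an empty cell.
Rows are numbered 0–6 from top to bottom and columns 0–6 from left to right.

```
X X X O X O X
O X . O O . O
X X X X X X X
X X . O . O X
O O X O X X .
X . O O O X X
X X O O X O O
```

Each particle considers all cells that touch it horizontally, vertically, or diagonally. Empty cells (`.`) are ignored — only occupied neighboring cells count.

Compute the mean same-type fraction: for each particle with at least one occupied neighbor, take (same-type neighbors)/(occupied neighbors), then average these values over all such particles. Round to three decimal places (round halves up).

Row 0: (0,0)X 2/3 · (0,1)X 3/4 · (0,2)X 2/4 · (0,3)O 2/4 · (0,4)X 0/4 · (0,5)O 2/4 · (0,6)X 0/2
Row 1: (1,0)O 0/5 · (1,1)X 6/7 · (1,3)O 2/7 · (1,4)O 3/7 · (1,6)O 1/4
Row 2: (2,0)X 4/5 · (2,1)X 5/6 · (2,2)X 4/6 · (2,3)X 2/5 · (2,4)X 2/6 · (2,5)X 3/6 · (2,6)X 2/4
Row 3: (3,0)X 3/5 · (3,1)X 5/7 · (3,3)O 1/6 · (3,5)O 0/6 · (3,6)X 3/4
Row 4: (4,0)O 1/4 · (4,1)O 2/6 · (4,2)X 1/6 · (4,3)O 4/6 · (4,4)X 2/7 · (4,5)X 4/6
Row 5: (5,0)X 2/4 · (5,2)O 5/7 · (5,3)O 5/8 · (5,4)O 4/8 · (5,5)X 4/7 · (5,6)X 2/4
Row 6: (6,0)X 2/2 · (6,1)X 2/4 · (6,2)O 3/4 · (6,3)O 4/5 · (6,4)X 1/5 · (6,5)O 2/5 · (6,6)O 1/3
Sum over 43 particles: 2/3 + 3/4 + 2/4 + 2/4 + 0/4 + 2/4 + 0/2 + 0/5 + 6/7 + 2/7 + 3/7 + 1/4 + 4/5 + 5/6 + 4/6 + 2/5 + 2/6 + 3/6 + 2/4 + 3/5 + 5/7 + 1/6 + 0/6 + 3/4 + 1/4 + 2/6 + 1/6 + 4/6 + 2/7 + 4/6 + 2/4 + 5/7 + 5/8 + 4/8 + 4/7 + 2/4 + 2/2 + 2/4 + 3/4 + 4/5 + 1/5 + 2/5 + 1/3 = 17443/840; mean = 17443/840 ÷ 43 = 17443/36120 = 0.482918… → 0.483.

0.483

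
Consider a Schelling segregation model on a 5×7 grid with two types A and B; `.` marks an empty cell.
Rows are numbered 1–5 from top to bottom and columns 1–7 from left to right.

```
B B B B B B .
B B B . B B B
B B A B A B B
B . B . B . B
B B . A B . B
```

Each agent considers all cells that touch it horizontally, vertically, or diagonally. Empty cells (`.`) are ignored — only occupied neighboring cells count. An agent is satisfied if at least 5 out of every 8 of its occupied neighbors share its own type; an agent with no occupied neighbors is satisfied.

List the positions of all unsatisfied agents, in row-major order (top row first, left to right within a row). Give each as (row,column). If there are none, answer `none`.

Row 1: (1,1)B 3/3 satisfied · (1,2)B 5/5 satisfied · (1,3)B 4/4 satisfied · (1,4)B 4/4 satisfied · (1,5)B 4/4 satisfied · (1,6)B 4/4 satisfied
Row 2: (2,1)B 5/5 satisfied · (2,2)B 7/8 satisfied · (2,3)B 6/7 satisfied · (2,5)B 6/7 satisfied · (2,6)B 6/7 satisfied · (2,7)B 4/4 satisfied
Row 3: (3,1)B 4/4 satisfied · (3,2)B 6/7 satisfied · (3,3)A 0/5 not · (3,4)B 4/6 satisfied · (3,5)A 0/5 not · (3,6)B 6/7 satisfied · (3,7)B 4/4 satisfied
Row 4: (4,1)B 4/4 satisfied · (4,3)B 3/5 not · (4,5)B 3/5 not · (4,7)B 3/3 satisfied
Row 5: (5,1)B 2/2 satisfied · (5,2)B 3/3 satisfied · (5,4)A 0/3 not · (5,5)B 1/2 not · (5,7)B 1/1 satisfied

(3,3), (3,5), (4,3), (4,5), (5,4), (5,5)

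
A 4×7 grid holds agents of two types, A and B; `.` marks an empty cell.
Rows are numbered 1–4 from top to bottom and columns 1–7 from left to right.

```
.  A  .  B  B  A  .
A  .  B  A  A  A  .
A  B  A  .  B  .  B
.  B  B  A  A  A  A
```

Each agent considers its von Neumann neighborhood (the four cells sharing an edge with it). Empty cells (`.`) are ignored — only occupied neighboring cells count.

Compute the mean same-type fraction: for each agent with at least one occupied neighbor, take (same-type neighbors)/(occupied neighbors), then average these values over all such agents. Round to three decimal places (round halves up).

0.474

(1,2)A — no occupied neighbors
(1,4)B 1/2
(1,5)B 1/3
(1,6)A 1/2
(2,1)A 1/1
(2,3)B 0/2
(2,4)A 1/3
(2,5)A 2/4
(2,6)A 2/2
(3,1)A 1/2
(3,2)B 1/3
(3,3)A 0/3
(3,5)B 0/2
(3,7)B 0/1
(4,2)B 2/2
(4,3)B 1/3
(4,4)A 1/2
(4,5)A 2/3
(4,6)A 2/2
(4,7)A 1/2
Sum over 19 agents: 1/2 + 1/3 + 1/2 + 1/1 + 0/2 + 1/3 + 2/4 + 2/2 + 1/2 + 1/3 + 0/3 + 0/2 + 0/1 + 2/2 + 1/3 + 1/2 + 2/3 + 2/2 + 1/2 = 9; mean = 9 ÷ 19 = 9/19 = 0.473684… → 0.474.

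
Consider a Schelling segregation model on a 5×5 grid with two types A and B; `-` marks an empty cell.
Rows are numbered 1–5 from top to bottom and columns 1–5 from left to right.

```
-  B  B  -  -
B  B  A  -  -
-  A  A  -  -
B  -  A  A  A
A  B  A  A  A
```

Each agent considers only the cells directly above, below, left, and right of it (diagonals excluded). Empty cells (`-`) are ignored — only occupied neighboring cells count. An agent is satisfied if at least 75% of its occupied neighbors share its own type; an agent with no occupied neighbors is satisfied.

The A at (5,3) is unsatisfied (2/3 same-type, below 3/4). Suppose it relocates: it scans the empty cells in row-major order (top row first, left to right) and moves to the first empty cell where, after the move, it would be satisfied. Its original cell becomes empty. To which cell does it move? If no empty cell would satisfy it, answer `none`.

(1,5)

Vacating (5,3). Empty cells in order:
  (1,1): 0/2 same-type → still unsatisfied.
  (1,4): 0/1 same-type → still unsatisfied.
  (1,5): 0/0 same-type → satisfied — stop here.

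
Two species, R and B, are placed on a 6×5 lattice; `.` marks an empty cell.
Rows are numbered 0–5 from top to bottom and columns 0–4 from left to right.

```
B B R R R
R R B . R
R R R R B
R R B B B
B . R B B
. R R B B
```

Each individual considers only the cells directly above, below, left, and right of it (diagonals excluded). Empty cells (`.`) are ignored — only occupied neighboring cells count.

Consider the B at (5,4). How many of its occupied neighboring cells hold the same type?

Occupied neighbors of (5,4): (4,4)=B, (5,3)=B.
Same type (B): 2 of 2.

2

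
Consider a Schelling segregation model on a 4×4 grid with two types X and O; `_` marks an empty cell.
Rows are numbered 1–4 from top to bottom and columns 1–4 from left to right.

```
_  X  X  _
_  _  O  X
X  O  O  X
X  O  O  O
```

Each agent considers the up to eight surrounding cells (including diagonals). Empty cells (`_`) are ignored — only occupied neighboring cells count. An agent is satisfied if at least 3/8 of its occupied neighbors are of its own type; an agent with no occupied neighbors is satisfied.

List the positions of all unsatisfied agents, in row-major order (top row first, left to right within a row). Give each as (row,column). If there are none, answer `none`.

(2,3), (3,1), (3,4), (4,1)

Row 1: (1,2)X 1/2 ✓ · (1,3)X 2/3 ✓
Row 2: (2,3)O 2/6 ✗ · (2,4)X 2/4 ✓
Row 3: (3,1)X 1/3 ✗ · (3,2)O 4/6 ✓ · (3,3)O 5/7 ✓ · (3,4)X 1/5 ✗
Row 4: (4,1)X 1/3 ✗ · (4,2)O 3/5 ✓ · (4,3)O 4/5 ✓ · (4,4)O 2/3 ✓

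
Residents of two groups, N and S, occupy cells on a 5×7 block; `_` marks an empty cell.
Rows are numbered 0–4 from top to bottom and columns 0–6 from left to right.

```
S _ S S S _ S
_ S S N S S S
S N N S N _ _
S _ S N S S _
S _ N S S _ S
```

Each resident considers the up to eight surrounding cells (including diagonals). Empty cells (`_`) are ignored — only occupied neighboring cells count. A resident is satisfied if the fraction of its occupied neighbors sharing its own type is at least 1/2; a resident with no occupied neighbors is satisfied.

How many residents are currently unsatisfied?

Row 0: (0,0)S 1/1 ok · (0,2)S 3/4 ok · (0,3)S 4/5 ok · (0,4)S 3/4 ok · (0,6)S 2/2 ok
Row 1: (1,1)S 4/6 ok · (1,2)S 4/7 ok · (1,3)N 2/8 unhappy · (1,4)S 4/6 ok · (1,5)S 4/5 ok · (1,6)S 2/2 ok
Row 2: (2,0)S 2/3 ok · (2,1)N 1/6 unhappy · (2,2)N 3/7 unhappy · (2,3)S 4/8 ok · (2,4)N 2/7 unhappy
Row 3: (3,0)S 2/3 ok · (3,2)S 2/6 unhappy · (3,3)N 3/8 unhappy · (3,4)S 4/6 ok · (3,5)S 3/4 ok
Row 4: (4,0)S 1/1 ok · (4,2)N 1/3 unhappy · (4,3)S 3/5 ok · (4,4)S 3/4 ok · (4,6)S 1/1 ok
Unsatisfied: (1,3), (2,1), (2,2), (2,4), (3,2), (3,3), (4,2) — 7 in total.

7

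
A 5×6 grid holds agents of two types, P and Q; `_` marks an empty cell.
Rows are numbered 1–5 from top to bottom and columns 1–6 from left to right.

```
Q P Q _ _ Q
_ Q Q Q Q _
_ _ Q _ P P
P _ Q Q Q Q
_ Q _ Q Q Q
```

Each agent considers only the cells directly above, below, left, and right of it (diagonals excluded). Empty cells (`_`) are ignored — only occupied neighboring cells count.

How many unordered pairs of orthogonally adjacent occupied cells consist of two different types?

Scan each occupied cell's neighbors to the right and below so each pair is counted once.
Row 1: Q(1,1)–P(1,2)≠ P(1,2)–Q(1,3)≠ P(1,2)–Q(2,2)≠ Q(1,3)–Q(2,3)=  → 3/4 unlike.
Row 2: Q(2,2)–Q(2,3)= Q(2,3)–Q(2,4)= Q(2,3)–Q(3,3)= Q(2,4)–Q(2,5)= Q(2,5)–P(3,5)≠  → 1/5 unlike.
Row 3: Q(3,3)–Q(4,3)= P(3,5)–P(3,6)= P(3,5)–Q(4,5)≠ P(3,6)–Q(4,6)≠  → 2/4 unlike.
Row 4: Q(4,3)–Q(4,4)= Q(4,4)–Q(4,5)= Q(4,4)–Q(5,4)= Q(4,5)–Q(4,6)= Q(4,5)–Q(5,5)= Q(4,6)–Q(5,6)=  → 0/6 unlike.
Row 5: Q(5,4)–Q(5,5)= Q(5,5)–Q(5,6)=  → 0/2 unlike.
Total adjacent occupied pairs: 21; unlike-type pairs: 6.

6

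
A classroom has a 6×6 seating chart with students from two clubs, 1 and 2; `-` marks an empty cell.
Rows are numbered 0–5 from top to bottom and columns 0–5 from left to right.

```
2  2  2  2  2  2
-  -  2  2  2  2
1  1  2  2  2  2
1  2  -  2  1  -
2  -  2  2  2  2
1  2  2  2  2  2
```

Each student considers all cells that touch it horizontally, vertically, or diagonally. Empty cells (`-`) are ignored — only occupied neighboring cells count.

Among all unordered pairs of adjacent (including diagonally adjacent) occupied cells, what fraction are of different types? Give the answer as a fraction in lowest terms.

5/26

Scan each occupied cell's neighbors to the right and below (and the two forward diagonals) so each pair is counted once.
From row 0: 0 unlike of 16 pairs (running 0/16).
From row 1: 1 unlike of 14 pairs (running 1/30).
From row 2: 6 unlike of 16 pairs (running 7/46).
From row 3: 6 unlike of 11 pairs (running 13/57).
From row 4: 1 unlike of 16 pairs (running 14/73).
From row 5: 1 unlike of 5 pairs (running 15/78).
Total adjacent occupied pairs: 78; unlike-type pairs: 15.
15/78 reduces to 5/26.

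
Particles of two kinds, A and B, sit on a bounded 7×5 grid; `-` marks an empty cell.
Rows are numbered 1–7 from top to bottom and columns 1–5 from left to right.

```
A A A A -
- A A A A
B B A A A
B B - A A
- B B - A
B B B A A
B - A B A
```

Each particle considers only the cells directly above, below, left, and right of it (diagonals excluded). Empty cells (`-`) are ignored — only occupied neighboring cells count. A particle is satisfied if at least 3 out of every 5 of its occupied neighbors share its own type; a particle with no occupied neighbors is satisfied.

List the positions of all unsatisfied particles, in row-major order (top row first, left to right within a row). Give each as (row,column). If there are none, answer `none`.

(3,2), (6,3), (6,4), (7,3), (7,4), (7,5)

Row 1: (1,1)A 1/1 ✓ · (1,2)A 3/3 ✓ · (1,3)A 3/3 ✓ · (1,4)A 2/2 ✓
Row 2: (2,2)A 2/3 ✓ · (2,3)A 4/4 ✓ · (2,4)A 4/4 ✓ · (2,5)A 2/2 ✓
Row 3: (3,1)B 2/2 ✓ · (3,2)B 2/4 ✗ · (3,3)A 2/3 ✓ · (3,4)A 4/4 ✓ · (3,5)A 3/3 ✓
Row 4: (4,1)B 2/2 ✓ · (4,2)B 3/3 ✓ · (4,4)A 2/2 ✓ · (4,5)A 3/3 ✓
Row 5: (5,2)B 3/3 ✓ · (5,3)B 2/2 ✓ · (5,5)A 2/2 ✓
Row 6: (6,1)B 2/2 ✓ · (6,2)B 3/3 ✓ · (6,3)B 2/4 ✗ · (6,4)A 1/3 ✗ · (6,5)A 3/3 ✓
Row 7: (7,1)B 1/1 ✓ · (7,3)A 0/2 ✗ · (7,4)B 0/3 ✗ · (7,5)A 1/2 ✗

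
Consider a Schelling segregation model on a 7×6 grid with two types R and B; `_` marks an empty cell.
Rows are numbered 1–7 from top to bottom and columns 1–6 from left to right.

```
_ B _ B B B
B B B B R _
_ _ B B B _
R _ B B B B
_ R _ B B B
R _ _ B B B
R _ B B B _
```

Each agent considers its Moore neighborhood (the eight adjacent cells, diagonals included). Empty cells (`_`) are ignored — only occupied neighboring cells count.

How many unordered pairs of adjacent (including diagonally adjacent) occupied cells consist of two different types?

Scan each occupied cell's neighbors to the right and below (and the two forward diagonals) so each pair is counted once.
From row 1: 3 unlike of 11 pairs (running 3/11).
From row 2: 3 unlike of 12 pairs (running 6/23).
From row 3: 0 unlike of 10 pairs (running 6/33).
From row 4: 1 unlike of 13 pairs (running 7/46).
From row 5: 0 unlike of 10 pairs (running 7/56).
From row 6: 0 unlike of 9 pairs (running 7/65).
From row 7: 0 unlike of 2 pairs (running 7/67).
Total adjacent occupied pairs: 67; unlike-type pairs: 7.

7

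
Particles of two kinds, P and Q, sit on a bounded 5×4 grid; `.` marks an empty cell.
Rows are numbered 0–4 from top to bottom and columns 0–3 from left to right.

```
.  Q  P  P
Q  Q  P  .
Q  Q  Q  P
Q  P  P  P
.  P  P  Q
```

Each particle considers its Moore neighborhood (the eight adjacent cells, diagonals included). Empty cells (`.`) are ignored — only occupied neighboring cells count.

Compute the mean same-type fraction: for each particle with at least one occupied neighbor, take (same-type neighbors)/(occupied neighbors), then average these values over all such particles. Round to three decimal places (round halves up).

0.606

Row 0: (0,1)Q 2/4 · (0,2)P 2/4 · (0,3)P 2/2
Row 1: (1,0)Q 4/4 · (1,1)Q 5/7 · (1,2)P 3/7
Row 2: (2,0)Q 4/5 · (2,1)Q 5/8 · (2,2)Q 2/7 · (2,3)P 3/4
Row 3: (3,0)Q 2/4 · (3,1)P 3/7 · (3,2)P 5/8 · (3,3)P 3/5
Row 4: (4,1)P 3/4 · (4,2)P 4/5 · (4,3)Q 0/3
Sum over 17 particles: 2/4 + 2/4 + 2/2 + 4/4 + 5/7 + 3/7 + 4/5 + 5/8 + 2/7 + 3/4 + 2/4 + 3/7 + 5/8 + 3/5 + 3/4 + 4/5 + 0/3 = 1443/140; mean = 1443/140 ÷ 17 = 1443/2380 = 0.606302… → 0.606.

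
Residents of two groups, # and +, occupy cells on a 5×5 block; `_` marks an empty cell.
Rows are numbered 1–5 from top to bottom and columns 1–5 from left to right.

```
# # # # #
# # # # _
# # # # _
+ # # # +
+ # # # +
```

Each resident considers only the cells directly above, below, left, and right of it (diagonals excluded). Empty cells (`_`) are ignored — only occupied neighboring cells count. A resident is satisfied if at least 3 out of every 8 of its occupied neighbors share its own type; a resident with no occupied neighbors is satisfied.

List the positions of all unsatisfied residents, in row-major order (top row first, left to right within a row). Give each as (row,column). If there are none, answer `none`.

Row 1: (1,1)# 2/2 ok · (1,2)# 3/3 ok · (1,3)# 3/3 ok · (1,4)# 3/3 ok · (1,5)# 1/1 ok
Row 2: (2,1)# 3/3 ok · (2,2)# 4/4 ok · (2,3)# 4/4 ok · (2,4)# 3/3 ok
Row 3: (3,1)# 2/3 ok · (3,2)# 4/4 ok · (3,3)# 4/4 ok · (3,4)# 3/3 ok
Row 4: (4,1)+ 1/3 unhappy · (4,2)# 3/4 ok · (4,3)# 4/4 ok · (4,4)# 3/4 ok · (4,5)+ 1/2 ok
Row 5: (5,1)+ 1/2 ok · (5,2)# 2/3 ok · (5,3)# 3/3 ok · (5,4)# 2/3 ok · (5,5)+ 1/2 ok

(4,1)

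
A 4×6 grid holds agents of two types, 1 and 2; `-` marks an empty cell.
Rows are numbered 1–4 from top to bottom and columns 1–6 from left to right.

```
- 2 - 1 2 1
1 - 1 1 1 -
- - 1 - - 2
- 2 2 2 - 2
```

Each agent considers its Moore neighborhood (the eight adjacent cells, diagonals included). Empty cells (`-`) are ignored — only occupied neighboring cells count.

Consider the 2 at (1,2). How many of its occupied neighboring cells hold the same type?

Occupied neighbors of (1,2): (2,1)=1, (2,3)=1.
Same type (2): 0 of 2.

0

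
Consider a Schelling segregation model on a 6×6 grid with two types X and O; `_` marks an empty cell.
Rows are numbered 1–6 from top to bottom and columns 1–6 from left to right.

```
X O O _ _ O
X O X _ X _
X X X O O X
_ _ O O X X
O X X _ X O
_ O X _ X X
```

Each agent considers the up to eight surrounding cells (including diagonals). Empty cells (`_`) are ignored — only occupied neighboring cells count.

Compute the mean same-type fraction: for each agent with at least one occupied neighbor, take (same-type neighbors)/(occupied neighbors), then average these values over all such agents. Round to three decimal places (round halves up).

(1,1)X 1/3
(1,2)O 2/5
(1,3)O 2/3
(1,6)O 0/1
(2,1)X 3/5
(2,2)O 2/8
(2,3)X 2/6
(2,5)X 1/4
(3,1)X 2/3
(3,2)X 4/6
(3,3)X 2/6
(3,4)O 3/7
(3,5)O 2/6
(3,6)X 3/4
(4,3)O 2/6
(4,4)O 3/7
(4,5)X 3/7
(4,6)X 3/5
(5,1)O 1/2
(5,2)X 2/5
(5,3)X 2/5
(5,5)X 4/6
(5,6)O 0/5
(6,2)O 1/4
(6,3)X 2/3
(6,5)X 2/3
(6,6)X 2/3
Sum over 27 agents: 1/3 + 2/5 + 2/3 + 0/1 + 3/5 + 2/8 + 2/6 + 1/4 + 2/3 + 4/6 + 2/6 + 3/7 + 2/6 + 3/4 + 2/6 + 3/7 + 3/7 + 3/5 + 1/2 + 2/5 + 2/5 + 4/6 + 0/5 + 1/4 + 2/3 + 2/3 + 2/3 = 1262/105; mean = 1262/105 ÷ 27 = 1262/2835 = 0.445149… → 0.445.

0.445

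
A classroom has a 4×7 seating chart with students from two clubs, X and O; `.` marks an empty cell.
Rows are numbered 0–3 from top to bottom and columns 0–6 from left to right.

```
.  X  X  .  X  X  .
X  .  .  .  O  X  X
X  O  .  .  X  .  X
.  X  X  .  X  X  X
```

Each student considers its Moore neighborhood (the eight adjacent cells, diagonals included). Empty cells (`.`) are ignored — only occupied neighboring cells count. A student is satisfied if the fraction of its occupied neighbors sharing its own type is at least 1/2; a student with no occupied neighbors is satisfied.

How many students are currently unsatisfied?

2

(0,1)X 2/2 satisfied
(0,2)X 1/1 satisfied
(0,4)X 2/3 satisfied
(0,5)X 3/4 satisfied
(1,0)X 2/3 satisfied
(1,4)O 0/4 not
(1,5)X 5/6 satisfied
(1,6)X 3/3 satisfied
(2,0)X 2/3 satisfied
(2,1)O 0/4 not
(2,4)X 3/4 satisfied
(2,6)X 4/4 satisfied
(3,1)X 2/3 satisfied
(3,2)X 1/2 satisfied
(3,4)X 2/2 satisfied
(3,5)X 4/4 satisfied
(3,6)X 2/2 satisfied
Unsatisfied: (1,4), (2,1) — 2 in total.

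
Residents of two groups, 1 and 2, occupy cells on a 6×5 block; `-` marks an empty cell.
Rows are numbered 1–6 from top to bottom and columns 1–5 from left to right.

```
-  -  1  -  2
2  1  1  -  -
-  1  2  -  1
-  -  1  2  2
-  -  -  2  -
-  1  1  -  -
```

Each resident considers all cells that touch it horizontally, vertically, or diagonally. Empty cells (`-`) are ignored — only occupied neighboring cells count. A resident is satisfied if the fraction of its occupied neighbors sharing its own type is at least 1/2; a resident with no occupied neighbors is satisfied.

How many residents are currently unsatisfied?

4

Row 1: (1,3)1 2/2 ok · (1,5)2 0/0 ok
Row 2: (2,1)2 0/2 unhappy · (2,2)1 3/5 ok · (2,3)1 3/4 ok
Row 3: (3,2)1 3/5 ok · (3,3)2 1/5 unhappy · (3,5)1 0/2 unhappy
Row 4: (4,3)1 1/4 unhappy · (4,4)2 3/5 ok · (4,5)2 2/3 ok
Row 5: (5,4)2 2/4 ok
Row 6: (6,2)1 1/1 ok · (6,3)1 1/2 ok
Unsatisfied: (2,1), (3,3), (3,5), (4,3) — 4 in total.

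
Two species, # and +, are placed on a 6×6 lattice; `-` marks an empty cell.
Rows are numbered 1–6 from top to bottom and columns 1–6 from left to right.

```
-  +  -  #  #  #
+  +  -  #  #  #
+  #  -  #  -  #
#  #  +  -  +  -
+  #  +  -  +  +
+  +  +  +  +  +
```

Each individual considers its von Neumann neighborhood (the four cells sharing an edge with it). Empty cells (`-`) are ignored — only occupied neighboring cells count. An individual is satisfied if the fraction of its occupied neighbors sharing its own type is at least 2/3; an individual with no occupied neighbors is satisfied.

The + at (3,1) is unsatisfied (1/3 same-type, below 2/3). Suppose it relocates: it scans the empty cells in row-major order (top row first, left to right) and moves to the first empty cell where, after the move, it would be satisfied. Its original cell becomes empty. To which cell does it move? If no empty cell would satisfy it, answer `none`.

Vacating (3,1). Empty cells in order:
  (1,1): 2/2 same-type → satisfied — stop here.

(1,1)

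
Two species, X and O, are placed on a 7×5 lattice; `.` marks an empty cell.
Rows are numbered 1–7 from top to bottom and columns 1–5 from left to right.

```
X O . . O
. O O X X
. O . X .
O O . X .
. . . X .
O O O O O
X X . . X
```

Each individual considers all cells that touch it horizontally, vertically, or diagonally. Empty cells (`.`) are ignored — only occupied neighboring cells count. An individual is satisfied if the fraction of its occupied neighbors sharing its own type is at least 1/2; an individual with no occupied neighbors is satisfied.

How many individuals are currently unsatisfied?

(1,1)X 0/2 ✗
(1,2)O 2/3 ✓
(1,5)O 0/2 ✗
(2,2)O 3/4 ✓
(2,3)O 3/5 ✓
(2,4)X 2/4 ✓
(2,5)X 2/3 ✓
(3,2)O 4/4 ✓
(3,4)X 3/4 ✓
(4,1)O 2/2 ✓
(4,2)O 2/2 ✓
(4,4)X 2/2 ✓
(5,4)X 1/4 ✗
(6,1)O 1/3 ✗
(6,2)O 2/4 ✓
(6,3)O 2/4 ✓
(6,4)O 2/4 ✓
(6,5)O 1/3 ✗
(7,1)X 1/3 ✗
(7,2)X 1/4 ✗
(7,5)X 0/2 ✗
Unsatisfied: (1,1), (1,5), (5,4), (6,1), (6,5), (7,1), (7,2), (7,5) — 8 in total.

8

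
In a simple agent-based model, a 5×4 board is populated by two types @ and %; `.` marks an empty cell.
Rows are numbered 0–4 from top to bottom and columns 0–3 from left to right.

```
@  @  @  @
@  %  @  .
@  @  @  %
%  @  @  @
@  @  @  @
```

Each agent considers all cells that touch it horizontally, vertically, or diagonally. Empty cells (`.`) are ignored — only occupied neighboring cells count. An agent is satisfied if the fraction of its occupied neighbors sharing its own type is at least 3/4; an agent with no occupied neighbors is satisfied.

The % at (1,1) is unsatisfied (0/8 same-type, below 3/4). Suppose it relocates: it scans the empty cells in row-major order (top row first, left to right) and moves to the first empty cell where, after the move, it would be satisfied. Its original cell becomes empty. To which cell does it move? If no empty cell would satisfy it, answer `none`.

Vacating (1,1). Empty cells in order:
  (1,3): 1/5 same-type → still unsatisfied.

none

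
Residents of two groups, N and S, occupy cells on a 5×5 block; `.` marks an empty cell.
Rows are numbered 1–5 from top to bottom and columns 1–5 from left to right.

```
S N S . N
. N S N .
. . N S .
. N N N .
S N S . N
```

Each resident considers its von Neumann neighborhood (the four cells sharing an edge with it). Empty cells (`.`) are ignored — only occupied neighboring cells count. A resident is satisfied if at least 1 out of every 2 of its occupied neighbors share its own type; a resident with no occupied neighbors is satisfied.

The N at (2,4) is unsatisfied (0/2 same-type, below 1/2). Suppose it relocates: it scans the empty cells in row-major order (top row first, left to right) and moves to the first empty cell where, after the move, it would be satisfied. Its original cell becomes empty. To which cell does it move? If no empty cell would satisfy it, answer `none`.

Vacating (2,4). Empty cells in order:
  (1,4): 1/2 same-type → satisfied — stop here.

(1,4)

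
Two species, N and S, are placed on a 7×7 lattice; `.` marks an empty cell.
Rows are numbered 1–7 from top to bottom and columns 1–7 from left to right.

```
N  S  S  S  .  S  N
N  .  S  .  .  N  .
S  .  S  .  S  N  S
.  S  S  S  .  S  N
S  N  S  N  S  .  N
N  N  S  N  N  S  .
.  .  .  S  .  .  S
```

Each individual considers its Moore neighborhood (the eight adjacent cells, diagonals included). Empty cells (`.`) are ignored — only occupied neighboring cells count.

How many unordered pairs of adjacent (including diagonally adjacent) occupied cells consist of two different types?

35

Scan each occupied cell's neighbors to the right and below (and the two forward diagonals) so each pair is counted once.
Row 1: N(1,1)–S(1,2)≠ N(1,1)–N(2,1)= S(1,2)–S(1,3)= S(1,2)–S(2,3)= S(1,2)–N(2,1)≠ S(1,3)–S(1,4)= S(1,3)–S(2,3)= S(1,4)–S(2,3)= S(1,6)–N(1,7)≠ S(1,6)–N(2,6)≠ N(1,7)–N(2,6)=  → 4/11 unlike.
Row 2: N(2,1)–S(3,1)≠ S(2,3)–S(3,3)= N(2,6)–N(3,6)= N(2,6)–S(3,7)≠ N(2,6)–S(3,5)≠  → 3/5 unlike.
Row 3: S(3,1)–S(4,2)= S(3,3)–S(4,3)= S(3,3)–S(4,4)= S(3,3)–S(4,2)= S(3,5)–N(3,6)≠ S(3,5)–S(4,6)= S(3,5)–S(4,4)= N(3,6)–S(3,7)≠ N(3,6)–S(4,6)≠ N(3,6)–N(4,7)= S(3,7)–N(4,7)≠ S(3,7)–S(4,6)=  → 4/12 unlike.
Row 4: S(4,2)–S(4,3)= S(4,2)–N(5,2)≠ S(4,2)–S(5,3)= S(4,2)–S(5,1)= S(4,3)–S(4,4)= S(4,3)–S(5,3)= S(4,3)–N(5,4)≠ S(4,3)–N(5,2)≠ S(4,4)–N(5,4)≠ S(4,4)–S(5,5)= S(4,4)–S(5,3)= S(4,6)–N(4,7)≠ S(4,6)–N(5,7)≠ S(4,6)–S(5,5)= N(4,7)–N(5,7)=  → 6/15 unlike.
Row 5: S(5,1)–N(5,2)≠ S(5,1)–N(6,1)≠ S(5,1)–N(6,2)≠ N(5,2)–S(5,3)≠ N(5,2)–N(6,2)= N(5,2)–S(6,3)≠ N(5,2)–N(6,1)= S(5,3)–N(5,4)≠ S(5,3)–S(6,3)= S(5,3)–N(6,4)≠ S(5,3)–N(6,2)≠ N(5,4)–S(5,5)≠ N(5,4)–N(6,4)= N(5,4)–N(6,5)= N(5,4)–S(6,3)≠ S(5,5)–N(6,5)≠ S(5,5)–S(6,6)= S(5,5)–N(6,4)≠ N(5,7)–S(6,6)≠  → 13/19 unlike.
Row 6: N(6,1)–N(6,2)= N(6,2)–S(6,3)≠ S(6,3)–N(6,4)≠ S(6,3)–S(7,4)= N(6,4)–N(6,5)= N(6,4)–S(7,4)≠ N(6,5)–S(6,6)≠ N(6,5)–S(7,4)≠ S(6,6)–S(7,7)=  → 5/9 unlike.
Total adjacent occupied pairs: 71; unlike-type pairs: 35.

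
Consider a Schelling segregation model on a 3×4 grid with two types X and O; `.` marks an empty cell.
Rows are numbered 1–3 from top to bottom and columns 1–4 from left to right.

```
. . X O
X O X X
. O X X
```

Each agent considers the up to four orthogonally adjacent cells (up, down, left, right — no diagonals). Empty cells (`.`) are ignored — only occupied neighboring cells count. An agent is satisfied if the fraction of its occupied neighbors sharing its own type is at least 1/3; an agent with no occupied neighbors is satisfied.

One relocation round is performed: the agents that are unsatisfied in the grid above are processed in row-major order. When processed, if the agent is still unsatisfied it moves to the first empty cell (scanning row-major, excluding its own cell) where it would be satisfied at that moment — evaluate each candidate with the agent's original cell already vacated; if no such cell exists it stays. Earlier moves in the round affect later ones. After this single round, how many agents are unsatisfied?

0

Initially unsatisfied (in order): (1,4), (2,1).
  (1,4) → (1,2).
  (2,1) → (1,4).
Resulting grid:
. O X X
. O X X
. O X X
All satisfied now.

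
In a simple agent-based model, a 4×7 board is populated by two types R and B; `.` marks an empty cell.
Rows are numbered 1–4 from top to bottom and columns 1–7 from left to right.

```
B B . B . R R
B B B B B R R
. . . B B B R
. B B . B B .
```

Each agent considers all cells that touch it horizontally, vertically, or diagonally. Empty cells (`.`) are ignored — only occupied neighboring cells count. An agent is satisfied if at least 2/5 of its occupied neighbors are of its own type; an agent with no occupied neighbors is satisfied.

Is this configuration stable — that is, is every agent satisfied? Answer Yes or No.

Yes

Row 1: (1,1)B 3/3 satisfied · (1,2)B 4/4 satisfied · (1,4)B 3/3 satisfied · (1,6)R 3/4 satisfied · (1,7)R 3/3 satisfied
Row 2: (2,1)B 3/3 satisfied · (2,2)B 4/4 satisfied · (2,3)B 5/5 satisfied · (2,4)B 5/5 satisfied · (2,5)B 5/7 satisfied · (2,6)R 4/7 satisfied · (2,7)R 4/5 satisfied
Row 3: (3,4)B 6/6 satisfied · (3,5)B 6/7 satisfied · (3,6)B 4/7 satisfied · (3,7)R 2/4 satisfied
Row 4: (4,2)B 1/1 satisfied · (4,3)B 2/2 satisfied · (4,5)B 4/4 satisfied · (4,6)B 3/4 satisfied
All meet the threshold, so the configuration is stable.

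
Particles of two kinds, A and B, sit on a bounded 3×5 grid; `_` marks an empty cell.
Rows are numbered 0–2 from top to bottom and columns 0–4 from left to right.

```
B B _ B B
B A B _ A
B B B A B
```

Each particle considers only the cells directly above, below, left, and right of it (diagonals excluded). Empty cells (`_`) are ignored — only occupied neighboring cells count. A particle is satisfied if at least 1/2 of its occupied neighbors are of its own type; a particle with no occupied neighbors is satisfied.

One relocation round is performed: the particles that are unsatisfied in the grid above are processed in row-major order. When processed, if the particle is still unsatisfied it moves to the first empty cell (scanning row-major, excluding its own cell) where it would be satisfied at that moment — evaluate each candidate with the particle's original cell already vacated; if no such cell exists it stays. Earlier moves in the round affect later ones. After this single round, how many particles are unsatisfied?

Initially unsatisfied (in order): (1,1), (1,4), (2,3), (2,4).
  (1,1) → (1,3).
  (1,4): no empty cell satisfies it; stays.
  (2,3): no empty cell satisfies it; stays.
  (2,4) → (0,2).
Resulting grid:
B B B B B
B _ B A A
B B B A _
All satisfied now.

0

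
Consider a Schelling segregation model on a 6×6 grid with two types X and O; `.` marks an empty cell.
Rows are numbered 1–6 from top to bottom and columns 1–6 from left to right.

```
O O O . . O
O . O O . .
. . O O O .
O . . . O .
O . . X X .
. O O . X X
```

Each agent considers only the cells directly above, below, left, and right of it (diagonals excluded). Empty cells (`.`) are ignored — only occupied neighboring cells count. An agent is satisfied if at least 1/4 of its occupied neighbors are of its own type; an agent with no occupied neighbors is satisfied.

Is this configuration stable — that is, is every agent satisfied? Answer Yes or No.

Row 1: (1,1)O 2/2 ok · (1,2)O 2/2 ok · (1,3)O 2/2 ok · (1,6)O 0/0 ok
Row 2: (2,1)O 1/1 ok · (2,3)O 3/3 ok · (2,4)O 2/2 ok
Row 3: (3,3)O 2/2 ok · (3,4)O 3/3 ok · (3,5)O 2/2 ok
Row 4: (4,1)O 1/1 ok · (4,5)O 1/2 ok
Row 5: (5,1)O 1/1 ok · (5,4)X 1/1 ok · (5,5)X 2/3 ok
Row 6: (6,2)O 1/1 ok · (6,3)O 1/1 ok · (6,5)X 2/2 ok · (6,6)X 1/1 ok
All meet the threshold, so the configuration is stable.

Yes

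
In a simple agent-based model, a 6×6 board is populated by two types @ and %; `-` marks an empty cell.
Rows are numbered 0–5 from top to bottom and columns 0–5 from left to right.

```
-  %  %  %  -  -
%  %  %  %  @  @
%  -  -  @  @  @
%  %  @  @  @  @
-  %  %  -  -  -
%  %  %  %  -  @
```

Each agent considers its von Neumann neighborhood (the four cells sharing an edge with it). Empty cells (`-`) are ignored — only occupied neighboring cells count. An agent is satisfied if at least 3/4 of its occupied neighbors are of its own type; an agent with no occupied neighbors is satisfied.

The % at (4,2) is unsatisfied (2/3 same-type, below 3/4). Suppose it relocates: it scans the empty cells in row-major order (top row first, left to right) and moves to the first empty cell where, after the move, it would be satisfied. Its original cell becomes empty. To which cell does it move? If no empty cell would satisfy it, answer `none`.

(0,0)

Vacating (4,2). Empty cells in order:
  (0,0): 2/2 same-type → satisfied — stop here.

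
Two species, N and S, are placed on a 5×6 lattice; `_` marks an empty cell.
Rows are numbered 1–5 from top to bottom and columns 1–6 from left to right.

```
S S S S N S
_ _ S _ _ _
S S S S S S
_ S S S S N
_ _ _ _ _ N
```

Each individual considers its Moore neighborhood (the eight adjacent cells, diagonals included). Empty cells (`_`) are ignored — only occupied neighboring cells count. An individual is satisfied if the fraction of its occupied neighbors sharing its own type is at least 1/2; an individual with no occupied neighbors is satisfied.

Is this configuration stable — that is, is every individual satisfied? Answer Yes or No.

(1,1)S 1/1 ✓
(1,2)S 3/3 ✓
(1,3)S 3/3 ✓
(1,4)S 2/3 ✓
(1,5)N 0/2 ✗
(1,6)S 0/1 ✗
(2,3)S 6/6 ✓
(3,1)S 2/2 ✓
(3,2)S 5/5 ✓
(3,3)S 6/6 ✓
(3,4)S 6/6 ✓
(3,5)S 4/5 ✓
(3,6)S 2/3 ✓
(4,2)S 4/4 ✓
(4,3)S 5/5 ✓
(4,4)S 5/5 ✓
(4,5)S 4/6 ✓
(4,6)N 1/4 ✗
(5,6)N 1/2 ✓
For instance (1,5) has only 0/2 same-type neighbors, below 1/2.

No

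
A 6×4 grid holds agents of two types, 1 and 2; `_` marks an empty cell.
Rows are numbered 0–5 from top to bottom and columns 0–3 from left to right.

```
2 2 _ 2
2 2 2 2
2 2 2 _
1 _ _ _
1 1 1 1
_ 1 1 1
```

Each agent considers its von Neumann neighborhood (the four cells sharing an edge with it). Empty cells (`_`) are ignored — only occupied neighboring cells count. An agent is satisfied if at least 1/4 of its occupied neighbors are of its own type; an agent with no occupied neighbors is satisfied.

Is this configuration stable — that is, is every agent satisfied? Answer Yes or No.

(0,0)2 2/2 satisfied
(0,1)2 2/2 satisfied
(0,3)2 1/1 satisfied
(1,0)2 3/3 satisfied
(1,1)2 4/4 satisfied
(1,2)2 3/3 satisfied
(1,3)2 2/2 satisfied
(2,0)2 2/3 satisfied
(2,1)2 3/3 satisfied
(2,2)2 2/2 satisfied
(3,0)1 1/2 satisfied
(4,0)1 2/2 satisfied
(4,1)1 3/3 satisfied
(4,2)1 3/3 satisfied
(4,3)1 2/2 satisfied
(5,1)1 2/2 satisfied
(5,2)1 3/3 satisfied
(5,3)1 2/2 satisfied
All meet the threshold, so the configuration is stable.

Yes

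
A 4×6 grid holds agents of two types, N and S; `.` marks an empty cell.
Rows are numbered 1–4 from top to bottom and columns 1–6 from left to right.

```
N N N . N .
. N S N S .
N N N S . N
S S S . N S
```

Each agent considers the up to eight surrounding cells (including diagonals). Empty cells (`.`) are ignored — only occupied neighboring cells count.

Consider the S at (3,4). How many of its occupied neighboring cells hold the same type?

Occupied neighbors of (3,4): (2,3)=S, (2,4)=N, (2,5)=S, (3,3)=N, (4,3)=S, (4,5)=N.
Same type (S): 3 of 6.

3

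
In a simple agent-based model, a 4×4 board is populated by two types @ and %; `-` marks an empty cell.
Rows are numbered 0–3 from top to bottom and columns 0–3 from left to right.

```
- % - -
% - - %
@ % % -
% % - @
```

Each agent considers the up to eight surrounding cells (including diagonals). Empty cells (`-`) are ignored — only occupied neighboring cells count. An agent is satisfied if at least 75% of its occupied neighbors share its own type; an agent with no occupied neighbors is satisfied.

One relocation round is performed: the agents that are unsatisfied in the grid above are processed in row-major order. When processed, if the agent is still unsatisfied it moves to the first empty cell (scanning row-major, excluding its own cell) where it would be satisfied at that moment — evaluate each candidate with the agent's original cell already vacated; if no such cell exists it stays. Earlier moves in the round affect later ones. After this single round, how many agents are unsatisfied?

4

Initially unsatisfied (in order): (1,0), (2,0), (3,0), (3,3).
  (1,0) → (0,0).
  (2,0): no empty cell satisfies it; stays.
  (3,0) → (0,2).
  (3,3): no empty cell satisfies it; stays.
Resulting grid:
% % % -
- - - %
@ % % -
- % - @
Unsatisfied now: (2,0), (2,1), (3,1), (3,3).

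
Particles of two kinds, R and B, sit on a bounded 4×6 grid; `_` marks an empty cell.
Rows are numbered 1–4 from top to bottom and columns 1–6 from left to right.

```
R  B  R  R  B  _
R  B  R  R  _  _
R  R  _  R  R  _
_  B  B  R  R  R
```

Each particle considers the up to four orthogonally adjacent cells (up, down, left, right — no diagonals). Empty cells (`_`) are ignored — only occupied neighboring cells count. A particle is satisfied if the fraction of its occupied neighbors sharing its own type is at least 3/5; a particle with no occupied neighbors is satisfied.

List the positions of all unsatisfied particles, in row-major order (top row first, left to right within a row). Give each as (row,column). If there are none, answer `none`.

(1,1)R 1/2 ✗
(1,2)B 1/3 ✗
(1,3)R 2/3 ✓
(1,4)R 2/3 ✓
(1,5)B 0/1 ✗
(2,1)R 2/3 ✓
(2,2)B 1/4 ✗
(2,3)R 2/3 ✓
(2,4)R 3/3 ✓
(3,1)R 2/2 ✓
(3,2)R 1/3 ✗
(3,4)R 3/3 ✓
(3,5)R 2/2 ✓
(4,2)B 1/2 ✗
(4,3)B 1/2 ✗
(4,4)R 2/3 ✓
(4,5)R 3/3 ✓
(4,6)R 1/1 ✓

(1,1), (1,2), (1,5), (2,2), (3,2), (4,2), (4,3)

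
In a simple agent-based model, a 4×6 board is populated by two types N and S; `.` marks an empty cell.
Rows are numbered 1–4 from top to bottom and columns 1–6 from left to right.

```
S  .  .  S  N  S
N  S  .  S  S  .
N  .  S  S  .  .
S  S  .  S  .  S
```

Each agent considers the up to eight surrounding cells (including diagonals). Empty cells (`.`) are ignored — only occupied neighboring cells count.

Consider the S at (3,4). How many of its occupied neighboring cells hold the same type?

4

Occupied neighbors of (3,4): (2,4)=S, (2,5)=S, (3,3)=S, (4,4)=S.
Same type (S): 4 of 4.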